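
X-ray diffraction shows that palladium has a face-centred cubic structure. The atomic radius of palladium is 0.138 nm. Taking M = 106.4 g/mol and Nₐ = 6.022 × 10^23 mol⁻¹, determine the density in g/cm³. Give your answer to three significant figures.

11.9 g/cm³

In an FCC lattice, atoms touch along the face diagonal, so √2·a = 4r, giving a = 0.3903 nm = 3.903 × 10^-8 cm.
With Z = 4, ρ = Z·M/(N_A·a³) = 4 × 106.4 / (6.022 × 10²³ × 5.947 × 10^-23) = 11.88 g/cm³.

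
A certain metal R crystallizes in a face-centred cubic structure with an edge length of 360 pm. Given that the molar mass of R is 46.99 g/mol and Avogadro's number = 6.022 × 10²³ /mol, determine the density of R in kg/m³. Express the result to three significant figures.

6690 kg/m³

An FCC unit cell contains Z = 4 atoms.
Cell volume: a³ = (360 pm)³ = (3.600 × 10^-8 cm)³ = 4.666 × 10^-23 cm³.
ρ = Z·M/(N_A·a³) = 4 × 46.99 / (6.022 × 10²³ × 4.666 × 10^-23) = 6.690 g/cm³ = 6690 kg/m³.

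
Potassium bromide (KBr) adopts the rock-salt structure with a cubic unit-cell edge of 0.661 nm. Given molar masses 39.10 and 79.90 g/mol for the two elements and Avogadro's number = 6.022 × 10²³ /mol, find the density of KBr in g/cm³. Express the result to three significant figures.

The rock-salt structure contains Z = 4 formula units per cell; M(KBr) = 39.10 + 79.90 = 119.0 g/mol.
a³ = (6.610 × 10^-8 cm)³ = 2.888 × 10^-22 cm³.
ρ = 4 × 119.0 / (6.022 × 10²³ × 2.888 × 10^-22) = 2.737 g/cm³.

2.74 g/cm³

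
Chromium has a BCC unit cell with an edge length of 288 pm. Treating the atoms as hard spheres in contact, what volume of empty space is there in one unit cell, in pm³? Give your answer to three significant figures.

In a BCC lattice atoms touch along the body diagonal, so √3·a = 4r, so r = 0.4330a = 124.7 pm.
V_cell = a³ = 2.389 × 10^7 pm³; V_atoms = 2 × (4/3)πr³ = 1.625 × 10^7 pm³.
Empty space = 2.389 × 10^7 − 1.625 × 10^7 = 7.64 × 10^6 pm³.

7.64 × 10^6 pm³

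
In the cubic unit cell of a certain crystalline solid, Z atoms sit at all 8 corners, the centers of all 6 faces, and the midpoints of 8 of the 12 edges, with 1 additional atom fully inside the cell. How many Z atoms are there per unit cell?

Corner atoms are shared by 8 cells (1/8 each), face atoms by 2 (1/2 each), edge atoms by 4 (1/4 each), interior atoms are unshared.
Net atoms = 8 × 1/8 + 6 × 1/2 + 8 × 1/4 + 1 = 1 + 3 + 2 + 1 = 7.

7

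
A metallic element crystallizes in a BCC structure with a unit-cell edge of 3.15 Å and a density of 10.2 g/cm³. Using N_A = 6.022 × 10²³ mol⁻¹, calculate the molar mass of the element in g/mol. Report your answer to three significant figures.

96.0 g/mol

A BCC cell has Z = 2 atoms; a = 3.150 × 10^-8 cm.
M = ρ·N_A·a³/Z = 10.2 × 6.022 × 10²³ × 3.126 × 10^-23 / 2 = 96.0 g/mol.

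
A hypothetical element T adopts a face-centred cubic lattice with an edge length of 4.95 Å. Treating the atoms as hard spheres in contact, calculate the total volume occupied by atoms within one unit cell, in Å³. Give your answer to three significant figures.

In an FCC lattice atoms touch along the face diagonal, so √2·a = 4r, so r = 0.3536a = 1.750 Å.
V_atoms = Z × (4/3)πr³ = 4 × (4/3)π × (1.750)³ = 89.8 Å³.

89.8 Å³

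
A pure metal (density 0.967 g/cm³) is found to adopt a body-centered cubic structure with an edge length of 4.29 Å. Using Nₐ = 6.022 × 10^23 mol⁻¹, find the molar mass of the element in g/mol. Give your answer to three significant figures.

23.0 g/mol

A BCC cell has Z = 2 atoms; a = 4.290 × 10^-8 cm.
M = ρ·N_A·a³/Z = 0.967 × 6.022 × 10²³ × 7.895 × 10^-23 / 2 = 23.0 g/mol.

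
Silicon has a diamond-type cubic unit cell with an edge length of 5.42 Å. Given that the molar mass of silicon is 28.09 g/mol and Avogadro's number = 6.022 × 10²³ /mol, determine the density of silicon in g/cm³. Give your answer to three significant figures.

A diamond cubic unit cell contains Z = 8 atoms.
Cell volume: a³ = (5.42 Å)³ = (5.420 × 10^-8 cm)³ = 1.592 × 10^-22 cm³.
ρ = Z·M/(N_A·a³) = 8 × 28.09 / (6.022 × 10²³ × 1.592 × 10^-22) = 2.344 g/cm³.

2.34 g/cm³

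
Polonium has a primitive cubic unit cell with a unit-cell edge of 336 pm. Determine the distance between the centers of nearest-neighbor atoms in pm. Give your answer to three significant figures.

336 pm

In a simple cubic structure, atoms touch along the cell edge, so a = 2r; the nearest-neighbor distance equals 2r = 1.000·a.
d = 1.000 × 336 = 336 pm.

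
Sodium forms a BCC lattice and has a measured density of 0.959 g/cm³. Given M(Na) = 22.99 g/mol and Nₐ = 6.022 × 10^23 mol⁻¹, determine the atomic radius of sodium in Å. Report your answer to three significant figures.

For a BCC cell (Z = 2), a³ = Z·M/(N_A·ρ) = 2 × 22.99 / (6.022 × 10²³ × 0.9590) = 7.962 × 10^-23 cm³, so a = 4.302 × 10^-8 cm = 4.302 Å.
Atoms touch along the body diagonal, so √3·a = 4r, so r = 0.4330 × a = 1.86 Å.

1.86 Å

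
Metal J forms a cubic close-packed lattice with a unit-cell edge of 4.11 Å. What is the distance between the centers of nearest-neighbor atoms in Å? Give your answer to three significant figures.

In an FCC structure, atoms touch along the face diagonal, so √2·a = 4r; the nearest-neighbor distance equals 2r = 0.7071·a.
d = 0.7071 × 4.11 = 2.91 Å.

2.91 Å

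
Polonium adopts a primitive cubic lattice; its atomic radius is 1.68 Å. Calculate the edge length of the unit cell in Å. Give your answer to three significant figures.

In a simple cubic lattice, atoms touch along the cell edge, so a = 2r.
a = 2r = 2 × 1.68 = 3.36 Å.

3.36 Å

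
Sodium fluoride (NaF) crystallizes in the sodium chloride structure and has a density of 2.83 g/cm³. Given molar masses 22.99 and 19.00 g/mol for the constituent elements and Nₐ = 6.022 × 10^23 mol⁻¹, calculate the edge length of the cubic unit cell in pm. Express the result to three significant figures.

462 pm

M(NaF) = 41.99 g/mol; Z = 4 formula units per cell.
a³ = Z·M/(N_A·ρ) = 4 × 41.99 / (6.022 × 10²³ × 2.83) = 9.856 × 10^-23 cm³, so a = 4.619 × 10^-8 cm = 462 pm.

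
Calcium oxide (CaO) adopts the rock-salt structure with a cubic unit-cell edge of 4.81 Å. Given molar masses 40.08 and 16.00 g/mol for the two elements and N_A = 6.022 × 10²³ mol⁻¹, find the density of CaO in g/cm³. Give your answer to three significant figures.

3.35 g/cm³

The rock-salt structure contains Z = 4 formula units per cell; M(CaO) = 40.08 + 16.00 = 56.08 g/mol.
a³ = (4.810 × 10^-8 cm)³ = 1.113 × 10^-22 cm³.
ρ = 4 × 56.08 / (6.022 × 10²³ × 1.113 × 10^-22) = 3.347 g/cm³.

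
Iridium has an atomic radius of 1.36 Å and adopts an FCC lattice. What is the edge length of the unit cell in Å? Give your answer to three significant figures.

3.85 Å

In an FCC lattice, atoms touch along the face diagonal, so √2·a = 4r.
a = 4r/√2 = 4 × 1.36 / 1.4142 = 3.85 Å.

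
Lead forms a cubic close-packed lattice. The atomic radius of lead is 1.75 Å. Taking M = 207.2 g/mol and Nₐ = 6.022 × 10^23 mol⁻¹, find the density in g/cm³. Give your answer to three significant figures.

11.3 g/cm³

In an FCC lattice, atoms touch along the face diagonal, so √2·a = 4r, giving a = 4.950 Å = 4.950 × 10^-8 cm.
With Z = 4, ρ = Z·M/(N_A·a³) = 4 × 207.2 / (6.022 × 10²³ × 1.213 × 10^-22) = 11.35 g/cm³.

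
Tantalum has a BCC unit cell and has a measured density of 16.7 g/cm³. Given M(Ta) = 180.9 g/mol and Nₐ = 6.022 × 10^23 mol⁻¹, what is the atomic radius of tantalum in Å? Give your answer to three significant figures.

1.43 Å

For a BCC cell (Z = 2), a³ = Z·M/(N_A·ρ) = 2 × 180.9 / (6.022 × 10²³ × 16.70) = 3.598 × 10^-23 cm³, so a = 3.301 × 10^-8 cm = 3.301 Å.
Atoms touch along the body diagonal, so √3·a = 4r, so r = 0.4330 × a = 1.43 Å.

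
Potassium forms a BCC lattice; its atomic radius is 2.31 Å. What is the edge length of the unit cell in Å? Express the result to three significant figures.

5.33 Å

In a BCC lattice, atoms touch along the body diagonal, so √3·a = 4r.
a = 4r/√3 = 4 × 2.31 / 1.7321 = 5.33 Å.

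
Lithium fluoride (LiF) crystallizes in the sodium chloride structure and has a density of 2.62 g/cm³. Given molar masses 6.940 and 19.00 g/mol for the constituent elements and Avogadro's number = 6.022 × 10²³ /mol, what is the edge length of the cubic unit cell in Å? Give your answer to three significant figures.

4.04 Å

M(LiF) = 25.94 g/mol; Z = 4 formula units per cell.
a³ = Z·M/(N_A·ρ) = 4 × 25.94 / (6.022 × 10²³ × 2.62) = 6.576 × 10^-23 cm³, so a = 4.036 × 10^-8 cm = 4.04 Å.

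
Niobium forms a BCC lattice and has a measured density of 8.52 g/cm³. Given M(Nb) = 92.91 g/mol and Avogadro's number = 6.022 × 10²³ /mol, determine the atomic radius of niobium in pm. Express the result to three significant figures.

For a BCC cell (Z = 2), a³ = Z·M/(N_A·ρ) = 2 × 92.91 / (6.022 × 10²³ × 8.520) = 3.622 × 10^-23 cm³, so a = 3.309 × 10^-8 cm = 330.9 pm.
Atoms touch along the body diagonal, so √3·a = 4r, so r = 0.4330 × a = 143 pm.

143 pm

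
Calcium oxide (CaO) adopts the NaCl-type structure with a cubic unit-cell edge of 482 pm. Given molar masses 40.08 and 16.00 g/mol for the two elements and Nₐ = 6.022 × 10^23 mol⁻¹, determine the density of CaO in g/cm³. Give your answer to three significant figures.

The NaCl-type structure contains Z = 4 formula units per cell; M(CaO) = 40.08 + 16.00 = 56.08 g/mol.
a³ = (4.820 × 10^-8 cm)³ = 1.120 × 10^-22 cm³.
ρ = 4 × 56.08 / (6.022 × 10²³ × 1.120 × 10^-22) = 3.326 g/cm³.

3.33 g/cm³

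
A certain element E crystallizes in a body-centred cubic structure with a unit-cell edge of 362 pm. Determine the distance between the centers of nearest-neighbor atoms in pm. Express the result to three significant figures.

314 pm

In a BCC structure, atoms touch along the body diagonal, so √3·a = 4r; the nearest-neighbor distance equals 2r = 0.8660·a.
d = 0.8660 × 362 = 314 pm.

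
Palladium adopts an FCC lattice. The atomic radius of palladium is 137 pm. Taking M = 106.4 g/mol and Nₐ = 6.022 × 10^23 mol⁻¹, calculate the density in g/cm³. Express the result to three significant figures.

12.1 g/cm³

In an FCC lattice, atoms touch along the face diagonal, so √2·a = 4r, giving a = 387.5 pm = 3.875 × 10^-8 cm.
With Z = 4, ρ = Z·M/(N_A·a³) = 4 × 106.4 / (6.022 × 10²³ × 5.818 × 10^-23) = 12.15 g/cm³.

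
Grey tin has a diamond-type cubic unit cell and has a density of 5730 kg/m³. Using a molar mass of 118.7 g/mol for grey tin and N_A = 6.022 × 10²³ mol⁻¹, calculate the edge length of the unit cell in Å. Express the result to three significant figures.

With Z = 8 atoms per diamond cubic cell, a³ = Z·M/(N_A·ρ) = 8 × 118.7 / (6.022 × 10²³ × 5.730 g/cm³) = 2.752 × 10^-22 cm³.
a = (2.752 × 10^-22)^(1/3) = 6.505 × 10^-8 cm = 6.50 Å.

6.50 Å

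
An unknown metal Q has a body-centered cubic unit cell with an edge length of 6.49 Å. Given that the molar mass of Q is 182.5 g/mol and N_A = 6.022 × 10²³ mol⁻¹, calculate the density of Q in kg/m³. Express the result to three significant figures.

A BCC unit cell contains Z = 2 atoms.
Cell volume: a³ = (6.49 Å)³ = (6.490 × 10^-8 cm)³ = 2.734 × 10^-22 cm³.
ρ = Z·M/(N_A·a³) = 2 × 182.5 / (6.022 × 10²³ × 2.734 × 10^-22) = 2.217 g/cm³ = 2220 kg/m³.

2220 kg/m³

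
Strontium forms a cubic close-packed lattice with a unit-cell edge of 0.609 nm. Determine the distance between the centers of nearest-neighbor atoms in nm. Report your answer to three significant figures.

In an FCC structure, atoms touch along the face diagonal, so √2·a = 4r; the nearest-neighbor distance equals 2r = 0.7071·a.
d = 0.7071 × 0.609 = 0.431 nm.

0.431 nm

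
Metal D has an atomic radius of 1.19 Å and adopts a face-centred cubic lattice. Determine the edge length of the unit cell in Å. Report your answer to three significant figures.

3.37 Å

In an FCC lattice, atoms touch along the face diagonal, so √2·a = 4r.
a = 4r/√2 = 4 × 1.19 / 1.4142 = 3.37 Å.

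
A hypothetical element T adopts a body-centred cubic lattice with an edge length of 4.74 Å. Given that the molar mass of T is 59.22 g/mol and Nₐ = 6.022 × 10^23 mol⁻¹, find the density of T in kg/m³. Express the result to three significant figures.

1850 kg/m³

A BCC unit cell contains Z = 2 atoms.
Cell volume: a³ = (4.74 Å)³ = (4.740 × 10^-8 cm)³ = 1.065 × 10^-22 cm³.
ρ = Z·M/(N_A·a³) = 2 × 59.22 / (6.022 × 10²³ × 1.065 × 10^-22) = 1.847 g/cm³ = 1850 kg/m³.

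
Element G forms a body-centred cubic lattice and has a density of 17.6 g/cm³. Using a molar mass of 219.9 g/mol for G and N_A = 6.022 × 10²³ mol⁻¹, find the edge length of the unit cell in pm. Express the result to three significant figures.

346 pm

With Z = 2 atoms per BCC cell, a³ = Z·M/(N_A·ρ) = 2 × 219.9 / (6.022 × 10²³ × 17.60 g/cm³) = 4.150 × 10^-23 cm³.
a = (4.150 × 10^-23)^(1/3) = 3.462 × 10^-8 cm = 346 pm.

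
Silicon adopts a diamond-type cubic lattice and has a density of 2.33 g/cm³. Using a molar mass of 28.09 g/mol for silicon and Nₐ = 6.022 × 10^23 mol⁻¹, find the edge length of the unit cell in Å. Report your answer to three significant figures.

With Z = 8 atoms per diamond cubic cell, a³ = Z·M/(N_A·ρ) = 8 × 28.09 / (6.022 × 10²³ × 2.330 g/cm³) = 1.602 × 10^-22 cm³.
a = (1.602 × 10^-22)^(1/3) = 5.431 × 10^-8 cm = 5.43 Å.

5.43 Å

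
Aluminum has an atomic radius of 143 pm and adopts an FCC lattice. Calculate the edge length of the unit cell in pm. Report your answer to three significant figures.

In an FCC lattice, atoms touch along the face diagonal, so √2·a = 4r.
a = 4r/√2 = 4 × 143 / 1.4142 = 404 pm.

404 pm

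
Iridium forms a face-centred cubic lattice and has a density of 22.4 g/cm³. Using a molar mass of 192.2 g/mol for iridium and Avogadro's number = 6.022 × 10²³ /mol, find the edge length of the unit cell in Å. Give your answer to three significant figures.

3.85 Å

With Z = 4 atoms per FCC cell, a³ = Z·M/(N_A·ρ) = 4 × 192.2 / (6.022 × 10²³ × 22.40 g/cm³) = 5.699 × 10^-23 cm³.
a = (5.699 × 10^-23)^(1/3) = 3.848 × 10^-8 cm = 3.85 Å.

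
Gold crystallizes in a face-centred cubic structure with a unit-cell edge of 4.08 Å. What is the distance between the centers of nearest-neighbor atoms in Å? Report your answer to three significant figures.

2.88 Å

In an FCC structure, atoms touch along the face diagonal, so √2·a = 4r; the nearest-neighbor distance equals 2r = 0.7071·a.
d = 0.7071 × 4.08 = 2.88 Å.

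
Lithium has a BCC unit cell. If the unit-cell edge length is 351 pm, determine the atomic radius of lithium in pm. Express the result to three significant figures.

In a BCC lattice, atoms touch along the body diagonal, so √3·a = 4r.
r = √3·a/4 = 1.7321 × 351 / 4 = 152 pm.

152 pm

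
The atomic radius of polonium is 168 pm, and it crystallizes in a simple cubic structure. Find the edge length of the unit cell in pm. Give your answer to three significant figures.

336 pm

In a simple cubic lattice, atoms touch along the cell edge, so a = 2r.
a = 2r = 2 × 168 = 336 pm.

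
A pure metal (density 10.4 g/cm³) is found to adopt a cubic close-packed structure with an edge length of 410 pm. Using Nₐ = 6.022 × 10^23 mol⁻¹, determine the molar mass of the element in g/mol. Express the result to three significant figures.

108 g/mol

An FCC cell has Z = 4 atoms; a = 4.100 × 10^-8 cm.
M = ρ·N_A·a³/Z = 10.4 × 6.022 × 10²³ × 6.892 × 10^-23 / 4 = 108 g/mol.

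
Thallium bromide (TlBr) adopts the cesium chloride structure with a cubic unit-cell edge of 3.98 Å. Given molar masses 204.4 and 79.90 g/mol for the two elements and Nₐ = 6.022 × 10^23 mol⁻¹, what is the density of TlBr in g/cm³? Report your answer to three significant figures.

The cesium chloride structure contains Z = 1 formula unit per cell; M(TlBr) = 204.4 + 79.90 = 284.3 g/mol.
a³ = (3.980 × 10^-8 cm)³ = 6.304 × 10^-23 cm³.
ρ = 1 × 284.3 / (6.022 × 10²³ × 6.304 × 10^-23) = 7.488 g/cm³.

7.49 g/cm³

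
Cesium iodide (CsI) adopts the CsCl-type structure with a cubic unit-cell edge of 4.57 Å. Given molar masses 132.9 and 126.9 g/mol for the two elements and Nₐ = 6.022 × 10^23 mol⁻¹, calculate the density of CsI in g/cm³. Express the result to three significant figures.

The CsCl-type structure contains Z = 1 formula unit per cell; M(CsI) = 132.9 + 126.9 = 259.8 g/mol.
a³ = (4.570 × 10^-8 cm)³ = 9.544 × 10^-23 cm³.
ρ = 1 × 259.8 / (6.022 × 10²³ × 9.544 × 10^-23) = 4.520 g/cm³.

4.52 g/cm³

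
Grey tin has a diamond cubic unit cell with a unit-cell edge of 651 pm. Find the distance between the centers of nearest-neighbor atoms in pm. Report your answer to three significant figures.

282 pm

In a diamond cubic structure, nearest neighbors lie along the body diagonal with √3·a = 8r; the nearest-neighbor distance equals 2r = 0.4330·a.
d = 0.4330 × 651 = 282 pm.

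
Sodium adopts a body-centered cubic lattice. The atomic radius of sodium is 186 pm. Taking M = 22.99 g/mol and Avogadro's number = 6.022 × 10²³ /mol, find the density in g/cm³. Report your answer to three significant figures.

0.963 g/cm³

In a BCC lattice, atoms touch along the body diagonal, so √3·a = 4r, giving a = 429.5 pm = 4.295 × 10^-8 cm.
With Z = 2, ρ = Z·M/(N_A·a³) = 2 × 22.99 / (6.022 × 10²³ × 7.926 × 10^-23) = 0.9634 g/cm³.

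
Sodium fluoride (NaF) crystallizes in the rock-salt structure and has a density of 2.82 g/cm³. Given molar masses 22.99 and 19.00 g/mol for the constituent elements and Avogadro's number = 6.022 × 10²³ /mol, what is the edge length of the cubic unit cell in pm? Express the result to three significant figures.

462 pm

M(NaF) = 41.99 g/mol; Z = 4 formula units per cell.
a³ = Z·M/(N_A·ρ) = 4 × 41.99 / (6.022 × 10²³ × 2.82) = 9.890 × 10^-23 cm³, so a = 4.625 × 10^-8 cm = 462 pm.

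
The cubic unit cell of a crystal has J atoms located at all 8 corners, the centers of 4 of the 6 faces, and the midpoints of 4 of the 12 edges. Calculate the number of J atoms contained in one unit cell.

Corner atoms are shared by 8 cells (1/8 each), face atoms by 2 (1/2 each), edge atoms by 4 (1/4 each).
Net atoms = 8 × 1/8 + 4 × 1/2 + 4 × 1/4 = 1 + 2 + 1 = 4.

4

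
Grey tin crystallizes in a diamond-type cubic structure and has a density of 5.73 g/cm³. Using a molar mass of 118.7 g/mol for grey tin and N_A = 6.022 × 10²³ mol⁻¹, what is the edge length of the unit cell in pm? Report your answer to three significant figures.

With Z = 8 atoms per diamond cubic cell, a³ = Z·M/(N_A·ρ) = 8 × 118.7 / (6.022 × 10²³ × 5.730 g/cm³) = 2.752 × 10^-22 cm³.
a = (2.752 × 10^-22)^(1/3) = 6.505 × 10^-8 cm = 650 pm.

650 pm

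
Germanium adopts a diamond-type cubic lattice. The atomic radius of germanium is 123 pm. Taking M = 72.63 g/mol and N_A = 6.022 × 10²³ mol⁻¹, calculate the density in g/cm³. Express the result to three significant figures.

5.26 g/cm³

In a diamond cubic lattice, nearest neighbors lie along the body diagonal with √3·a = 8r, giving a = 568.1 pm = 5.681 × 10^-8 cm.
With Z = 8, ρ = Z·M/(N_A·a³) = 8 × 72.63 / (6.022 × 10²³ × 1.834 × 10^-22) = 5.262 g/cm³.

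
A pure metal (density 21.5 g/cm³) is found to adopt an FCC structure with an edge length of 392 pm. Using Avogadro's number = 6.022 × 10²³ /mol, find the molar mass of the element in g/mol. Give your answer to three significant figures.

195 g/mol

An FCC cell has Z = 4 atoms; a = 3.920 × 10^-8 cm.
M = ρ·N_A·a³/Z = 21.5 × 6.022 × 10²³ × 6.024 × 10^-23 / 4 = 195 g/mol.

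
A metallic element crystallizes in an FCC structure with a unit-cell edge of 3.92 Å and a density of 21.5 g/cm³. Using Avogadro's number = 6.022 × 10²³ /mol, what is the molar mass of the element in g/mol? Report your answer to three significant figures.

195 g/mol

An FCC cell has Z = 4 atoms; a = 3.920 × 10^-8 cm.
M = ρ·N_A·a³/Z = 21.5 × 6.022 × 10²³ × 6.024 × 10^-23 / 4 = 195 g/mol.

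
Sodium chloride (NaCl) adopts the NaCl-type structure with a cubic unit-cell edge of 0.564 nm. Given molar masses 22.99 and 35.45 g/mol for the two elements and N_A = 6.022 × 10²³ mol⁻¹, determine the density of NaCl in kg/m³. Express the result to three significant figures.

The NaCl-type structure contains Z = 4 formula units per cell; M(NaCl) = 22.99 + 35.45 = 58.44 g/mol.
a³ = (5.640 × 10^-8 cm)³ = 1.794 × 10^-22 cm³.
ρ = 4 × 58.44 / (6.022 × 10²³ × 1.794 × 10^-22) = 2.164 g/cm³ = 2160 kg/m³.

2160 kg/m³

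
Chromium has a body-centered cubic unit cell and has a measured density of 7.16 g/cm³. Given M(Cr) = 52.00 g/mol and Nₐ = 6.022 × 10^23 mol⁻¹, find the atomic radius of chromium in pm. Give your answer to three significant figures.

125 pm

For a BCC cell (Z = 2), a³ = Z·M/(N_A·ρ) = 2 × 52.00 / (6.022 × 10²³ × 7.160) = 2.412 × 10^-23 cm³, so a = 2.889 × 10^-8 cm = 288.9 pm.
Atoms touch along the body diagonal, so √3·a = 4r, so r = 0.4330 × a = 125 pm.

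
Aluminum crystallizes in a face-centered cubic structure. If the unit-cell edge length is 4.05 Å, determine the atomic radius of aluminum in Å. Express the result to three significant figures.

In an FCC lattice, atoms touch along the face diagonal, so √2·a = 4r.
r = √2·a/4 = 1.4142 × 4.05 / 4 = 1.43 Å.

1.43 Å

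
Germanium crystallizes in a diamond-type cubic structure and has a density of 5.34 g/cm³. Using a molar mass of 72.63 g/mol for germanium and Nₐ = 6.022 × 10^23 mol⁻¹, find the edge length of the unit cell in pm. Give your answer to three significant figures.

565 pm

With Z = 8 atoms per diamond cubic cell, a³ = Z·M/(N_A·ρ) = 8 × 72.63 / (6.022 × 10²³ × 5.340 g/cm³) = 1.807 × 10^-22 cm³.
a = (1.807 × 10^-22)^(1/3) = 5.653 × 10^-8 cm = 565 pm.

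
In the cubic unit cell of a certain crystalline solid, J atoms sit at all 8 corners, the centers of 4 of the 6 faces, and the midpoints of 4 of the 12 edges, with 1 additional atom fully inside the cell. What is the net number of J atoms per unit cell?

Corner atoms are shared by 8 cells (1/8 each), face atoms by 2 (1/2 each), edge atoms by 4 (1/4 each), interior atoms are unshared.
Net atoms = 8 × 1/8 + 4 × 1/2 + 4 × 1/4 + 1 = 1 + 2 + 1 + 1 = 5.

5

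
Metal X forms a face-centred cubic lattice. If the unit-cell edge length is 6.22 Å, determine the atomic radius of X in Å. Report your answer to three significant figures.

2.20 Å

In an FCC lattice, atoms touch along the face diagonal, so √2·a = 4r.
r = √2·a/4 = 1.4142 × 6.22 / 4 = 2.20 Å.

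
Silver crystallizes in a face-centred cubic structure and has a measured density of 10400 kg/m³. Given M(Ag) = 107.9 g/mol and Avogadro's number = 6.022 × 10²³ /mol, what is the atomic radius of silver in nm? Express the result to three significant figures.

For an FCC cell (Z = 4), a³ = Z·M/(N_A·ρ) = 4 × 107.9 / (6.022 × 10²³ × 10.40) = 6.891 × 10^-23 cm³, so a = 4.100 × 10^-8 cm = 0.4100 nm.
Atoms touch along the face diagonal, so √2·a = 4r, so r = 0.3536 × a = 0.145 nm.

0.145 nm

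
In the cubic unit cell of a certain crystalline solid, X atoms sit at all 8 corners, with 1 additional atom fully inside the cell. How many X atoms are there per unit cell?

Corner atoms are shared by 8 cells (1/8 each), interior atoms are unshared.
Net atoms = 8 × 1/8 + 1 = 1 + 1 = 2.

2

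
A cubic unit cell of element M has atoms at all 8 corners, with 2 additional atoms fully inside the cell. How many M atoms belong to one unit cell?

3

Corner atoms are shared by 8 cells (1/8 each), interior atoms are unshared.
Net atoms = 8 × 1/8 + 2 = 1 + 2 = 3.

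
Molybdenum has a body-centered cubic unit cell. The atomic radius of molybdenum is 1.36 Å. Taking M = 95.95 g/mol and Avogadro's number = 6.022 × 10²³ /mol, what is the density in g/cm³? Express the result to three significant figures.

10.3 g/cm³

In a BCC lattice, atoms touch along the body diagonal, so √3·a = 4r, giving a = 3.141 Å = 3.141 × 10^-8 cm.
With Z = 2, ρ = Z·M/(N_A·a³) = 2 × 95.95 / (6.022 × 10²³ × 3.098 × 10^-23) = 10.29 g/cm³.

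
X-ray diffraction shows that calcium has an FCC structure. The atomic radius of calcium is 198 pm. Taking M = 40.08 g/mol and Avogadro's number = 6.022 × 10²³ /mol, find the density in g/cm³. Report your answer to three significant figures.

1.52 g/cm³

In an FCC lattice, atoms touch along the face diagonal, so √2·a = 4r, giving a = 560.0 pm = 5.600 × 10^-8 cm.
With Z = 4, ρ = Z·M/(N_A·a³) = 4 × 40.08 / (6.022 × 10²³ × 1.756 × 10^-22) = 1.516 g/cm³.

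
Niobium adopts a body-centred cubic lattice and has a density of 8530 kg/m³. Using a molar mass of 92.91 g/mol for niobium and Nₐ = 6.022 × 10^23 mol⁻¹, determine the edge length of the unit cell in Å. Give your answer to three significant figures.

3.31 Å

With Z = 2 atoms per BCC cell, a³ = Z·M/(N_A·ρ) = 2 × 92.91 / (6.022 × 10²³ × 8.530 g/cm³) = 3.617 × 10^-23 cm³.
a = (3.617 × 10^-23)^(1/3) = 3.307 × 10^-8 cm = 3.31 Å.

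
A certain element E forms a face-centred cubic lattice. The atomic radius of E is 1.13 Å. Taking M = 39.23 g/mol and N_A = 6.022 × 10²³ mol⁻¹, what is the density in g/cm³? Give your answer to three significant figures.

In an FCC lattice, atoms touch along the face diagonal, so √2·a = 4r, giving a = 3.196 Å = 3.196 × 10^-8 cm.
With Z = 4, ρ = Z·M/(N_A·a³) = 4 × 39.23 / (6.022 × 10²³ × 3.265 × 10^-23) = 7.981 g/cm³.

7.98 g/cm³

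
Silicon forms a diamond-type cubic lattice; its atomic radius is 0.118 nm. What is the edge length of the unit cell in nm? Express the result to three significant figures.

0.545 nm

In a diamond cubic lattice, nearest neighbors lie along the body diagonal with √3·a = 8r.
a = 8r/√3 = 8 × 0.118 / 1.7321 = 0.545 nm.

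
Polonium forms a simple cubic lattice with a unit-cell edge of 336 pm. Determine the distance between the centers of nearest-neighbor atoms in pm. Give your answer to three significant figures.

336 pm

In a simple cubic structure, atoms touch along the cell edge, so a = 2r; the nearest-neighbor distance equals 2r = 1.000·a.
d = 1.000 × 336 = 336 pm.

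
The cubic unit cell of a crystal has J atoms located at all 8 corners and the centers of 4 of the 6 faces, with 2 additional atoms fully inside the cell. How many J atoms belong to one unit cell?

Corner atoms are shared by 8 cells (1/8 each), face atoms by 2 (1/2 each), interior atoms are unshared.
Net atoms = 8 × 1/8 + 4 × 1/2 + 2 = 1 + 2 + 2 = 5.

5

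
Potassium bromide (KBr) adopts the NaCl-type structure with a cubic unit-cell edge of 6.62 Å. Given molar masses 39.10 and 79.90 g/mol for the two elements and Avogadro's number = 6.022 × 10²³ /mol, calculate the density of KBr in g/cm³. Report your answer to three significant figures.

The NaCl-type structure contains Z = 4 formula units per cell; M(KBr) = 39.10 + 79.90 = 119.0 g/mol.
a³ = (6.620 × 10^-8 cm)³ = 2.901 × 10^-22 cm³.
ρ = 4 × 119.0 / (6.022 × 10²³ × 2.901 × 10^-22) = 2.725 g/cm³.

2.72 g/cm³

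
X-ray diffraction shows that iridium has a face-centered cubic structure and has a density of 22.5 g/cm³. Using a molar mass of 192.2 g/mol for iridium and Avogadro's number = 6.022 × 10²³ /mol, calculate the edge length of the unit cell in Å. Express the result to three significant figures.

With Z = 4 atoms per FCC cell, a³ = Z·M/(N_A·ρ) = 4 × 192.2 / (6.022 × 10²³ × 22.50 g/cm³) = 5.674 × 10^-23 cm³.
a = (5.674 × 10^-23)^(1/3) = 3.843 × 10^-8 cm = 3.84 Å.

3.84 Å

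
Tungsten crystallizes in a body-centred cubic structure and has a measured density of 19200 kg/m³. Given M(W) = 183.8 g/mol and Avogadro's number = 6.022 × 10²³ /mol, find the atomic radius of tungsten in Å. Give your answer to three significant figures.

1.37 Å

For a BCC cell (Z = 2), a³ = Z·M/(N_A·ρ) = 2 × 183.8 / (6.022 × 10²³ × 19.20) = 3.179 × 10^-23 cm³, so a = 3.168 × 10^-8 cm = 3.168 Å.
Atoms touch along the body diagonal, so √3·a = 4r, so r = 0.4330 × a = 1.37 Å.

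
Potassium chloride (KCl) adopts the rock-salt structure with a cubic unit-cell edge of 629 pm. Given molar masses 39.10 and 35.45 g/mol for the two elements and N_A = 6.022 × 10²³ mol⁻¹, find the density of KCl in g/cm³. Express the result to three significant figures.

1.99 g/cm³

The rock-salt structure contains Z = 4 formula units per cell; M(KCl) = 39.10 + 35.45 = 74.55 g/mol.
a³ = (6.290 × 10^-8 cm)³ = 2.489 × 10^-22 cm³.
ρ = 4 × 74.55 / (6.022 × 10²³ × 2.489 × 10^-22) = 1.990 g/cm³.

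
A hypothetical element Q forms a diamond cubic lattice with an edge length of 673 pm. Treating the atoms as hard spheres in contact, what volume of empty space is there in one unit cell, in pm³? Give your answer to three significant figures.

In a diamond cubic lattice nearest neighbors lie along the body diagonal with √3·a = 8r, so r = 0.2165a = 145.7 pm.
V_cell = a³ = 3.048 × 10^8 pm³; V_atoms = 8 × (4/3)πr³ = 1.037 × 10^8 pm³.
Empty space = 3.048 × 10^8 − 1.037 × 10^8 = 2.01 × 10^8 pm³.

2.01 × 10^8 pm³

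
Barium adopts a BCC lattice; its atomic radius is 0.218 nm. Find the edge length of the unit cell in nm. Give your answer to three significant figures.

In a BCC lattice, atoms touch along the body diagonal, so √3·a = 4r.
a = 4r/√3 = 4 × 0.218 / 1.7321 = 0.503 nm.

0.503 nm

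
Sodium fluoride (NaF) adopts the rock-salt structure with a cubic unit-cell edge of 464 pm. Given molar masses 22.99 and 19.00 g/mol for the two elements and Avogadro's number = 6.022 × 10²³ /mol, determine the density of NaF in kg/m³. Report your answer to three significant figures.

The rock-salt structure contains Z = 4 formula units per cell; M(NaF) = 22.99 + 19.00 = 41.99 g/mol.
a³ = (4.640 × 10^-8 cm)³ = 9.990 × 10^-23 cm³.
ρ = 4 × 41.99 / (6.022 × 10²³ × 9.990 × 10^-23) = 2.792 g/cm³ = 2790 kg/m³.

2790 kg/m³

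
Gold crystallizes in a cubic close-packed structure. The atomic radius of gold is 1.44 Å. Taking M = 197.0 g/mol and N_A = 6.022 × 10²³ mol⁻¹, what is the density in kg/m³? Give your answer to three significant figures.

19400 kg/m³

In an FCC lattice, atoms touch along the face diagonal, so √2·a = 4r, giving a = 4.073 Å = 4.073 × 10^-8 cm.
With Z = 4, ρ = Z·M/(N_A·a³) = 4 × 197.0 / (6.022 × 10²³ × 6.757 × 10^-23) = 19.37 g/cm³ = 19400 kg/m³.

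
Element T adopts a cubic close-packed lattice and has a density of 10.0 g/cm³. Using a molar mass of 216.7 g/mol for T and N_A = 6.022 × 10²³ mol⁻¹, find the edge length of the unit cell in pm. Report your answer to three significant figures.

With Z = 4 atoms per FCC cell, a³ = Z·M/(N_A·ρ) = 4 × 216.7 / (6.022 × 10²³ × 10.00 g/cm³) = 1.439 × 10^-22 cm³.
a = (1.439 × 10^-22)^(1/3) = 5.241 × 10^-8 cm = 524 pm.

524 pm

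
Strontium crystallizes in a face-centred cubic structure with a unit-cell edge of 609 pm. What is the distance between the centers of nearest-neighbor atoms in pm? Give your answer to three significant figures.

431 pm

In an FCC structure, atoms touch along the face diagonal, so √2·a = 4r; the nearest-neighbor distance equals 2r = 0.7071·a.
d = 0.7071 × 609 = 431 pm.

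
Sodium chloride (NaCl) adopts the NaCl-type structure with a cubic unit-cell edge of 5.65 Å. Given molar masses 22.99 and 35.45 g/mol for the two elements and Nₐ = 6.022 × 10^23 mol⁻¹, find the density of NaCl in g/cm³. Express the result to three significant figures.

2.15 g/cm³

The NaCl-type structure contains Z = 4 formula units per cell; M(NaCl) = 22.99 + 35.45 = 58.44 g/mol.
a³ = (5.650 × 10^-8 cm)³ = 1.804 × 10^-22 cm³.
ρ = 4 × 58.44 / (6.022 × 10²³ × 1.804 × 10^-22) = 2.152 g/cm³.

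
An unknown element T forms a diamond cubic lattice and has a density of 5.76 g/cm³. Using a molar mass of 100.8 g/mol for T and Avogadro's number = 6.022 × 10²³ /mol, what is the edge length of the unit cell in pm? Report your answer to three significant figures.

615 pm

With Z = 8 atoms per diamond cubic cell, a³ = Z·M/(N_A·ρ) = 8 × 100.8 / (6.022 × 10²³ × 5.760 g/cm³) = 2.325 × 10^-22 cm³.
a = (2.325 × 10^-22)^(1/3) = 6.149 × 10^-8 cm = 615 pm.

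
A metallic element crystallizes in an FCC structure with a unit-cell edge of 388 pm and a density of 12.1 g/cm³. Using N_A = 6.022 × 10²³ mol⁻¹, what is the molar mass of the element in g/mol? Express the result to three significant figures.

106 g/mol

An FCC cell has Z = 4 atoms; a = 3.880 × 10^-8 cm.
M = ρ·N_A·a³/Z = 12.1 × 6.022 × 10²³ × 5.841 × 10^-23 / 4 = 106 g/mol.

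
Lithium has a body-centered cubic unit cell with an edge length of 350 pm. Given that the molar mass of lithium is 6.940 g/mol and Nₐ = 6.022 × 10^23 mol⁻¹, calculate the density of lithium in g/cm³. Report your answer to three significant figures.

0.538 g/cm³

A BCC unit cell contains Z = 2 atoms.
Cell volume: a³ = (350 pm)³ = (3.500 × 10^-8 cm)³ = 4.288 × 10^-23 cm³.
ρ = Z·M/(N_A·a³) = 2 × 6.940 / (6.022 × 10²³ × 4.288 × 10^-23) = 0.5376 g/cm³.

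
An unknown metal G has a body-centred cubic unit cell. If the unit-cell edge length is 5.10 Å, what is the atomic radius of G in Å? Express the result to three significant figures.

In a BCC lattice, atoms touch along the body diagonal, so √3·a = 4r.
r = √3·a/4 = 1.7321 × 5.10 / 4 = 2.21 Å.

2.21 Å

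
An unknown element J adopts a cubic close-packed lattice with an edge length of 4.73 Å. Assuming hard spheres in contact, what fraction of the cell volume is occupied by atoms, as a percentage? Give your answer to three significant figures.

In an FCC lattice atoms touch along the face diagonal, so √2·a = 4r, so r = 0.3536a = 1.672 Å.
Packing fraction = Z·(4/3)πr³ / a³ = 4 × (4/3)π × (1.672)³ / (4.73)³ = 0.7405 = 74.0%.

74.0%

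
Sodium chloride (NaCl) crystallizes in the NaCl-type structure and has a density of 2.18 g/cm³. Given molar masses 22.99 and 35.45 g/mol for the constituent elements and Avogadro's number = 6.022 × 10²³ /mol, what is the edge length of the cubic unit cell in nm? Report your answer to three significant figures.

0.563 nm

M(NaCl) = 58.44 g/mol; Z = 4 formula units per cell.
a³ = Z·M/(N_A·ρ) = 4 × 58.44 / (6.022 × 10²³ × 2.18) = 1.781 × 10^-22 cm³, so a = 5.626 × 10^-8 cm = 0.563 nm.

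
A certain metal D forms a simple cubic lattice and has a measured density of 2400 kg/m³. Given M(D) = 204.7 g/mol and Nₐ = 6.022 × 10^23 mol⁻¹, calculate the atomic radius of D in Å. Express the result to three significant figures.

For a simple cubic cell (Z = 1), a³ = Z·M/(N_A·ρ) = 1 × 204.7 / (6.022 × 10²³ × 2.400) = 1.416 × 10^-22 cm³, so a = 5.213 × 10^-8 cm = 5.213 Å.
Atoms touch along the cell edge, so a = 2r, so r = 0.5000 × a = 2.61 Å.

2.61 Å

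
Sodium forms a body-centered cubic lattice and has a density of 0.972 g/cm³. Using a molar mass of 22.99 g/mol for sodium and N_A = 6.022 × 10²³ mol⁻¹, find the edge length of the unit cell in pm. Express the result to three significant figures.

428 pm

With Z = 2 atoms per BCC cell, a³ = Z·M/(N_A·ρ) = 2 × 22.99 / (6.022 × 10²³ × 0.9720 g/cm³) = 7.855 × 10^-23 cm³.
a = (7.855 × 10^-23)^(1/3) = 4.283 × 10^-8 cm = 428 pm.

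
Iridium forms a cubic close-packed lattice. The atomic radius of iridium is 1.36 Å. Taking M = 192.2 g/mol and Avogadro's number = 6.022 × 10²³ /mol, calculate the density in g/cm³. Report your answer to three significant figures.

22.4 g/cm³

In an FCC lattice, atoms touch along the face diagonal, so √2·a = 4r, giving a = 3.847 Å = 3.847 × 10^-8 cm.
With Z = 4, ρ = Z·M/(N_A·a³) = 4 × 192.2 / (6.022 × 10²³ × 5.692 × 10^-23) = 22.43 g/cm³.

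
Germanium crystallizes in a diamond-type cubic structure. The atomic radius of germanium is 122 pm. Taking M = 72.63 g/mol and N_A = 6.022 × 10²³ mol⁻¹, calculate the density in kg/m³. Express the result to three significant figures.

5390 kg/m³

In a diamond cubic lattice, nearest neighbors lie along the body diagonal with √3·a = 8r, giving a = 563.5 pm = 5.635 × 10^-8 cm.
With Z = 8, ρ = Z·M/(N_A·a³) = 8 × 72.63 / (6.022 × 10²³ × 1.789 × 10^-22) = 5.393 g/cm³ = 5390 kg/m³.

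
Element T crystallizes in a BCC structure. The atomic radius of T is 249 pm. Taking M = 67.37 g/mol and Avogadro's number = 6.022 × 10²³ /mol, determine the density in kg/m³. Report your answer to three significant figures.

In a BCC lattice, atoms touch along the body diagonal, so √3·a = 4r, giving a = 575.0 pm = 5.750 × 10^-8 cm.
With Z = 2, ρ = Z·M/(N_A·a³) = 2 × 67.37 / (6.022 × 10²³ × 1.901 × 10^-22) = 1.177 g/cm³ = 1180 kg/m³.

1180 kg/m³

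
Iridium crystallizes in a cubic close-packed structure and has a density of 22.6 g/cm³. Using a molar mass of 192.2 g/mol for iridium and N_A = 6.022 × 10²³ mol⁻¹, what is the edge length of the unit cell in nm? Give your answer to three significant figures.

With Z = 4 atoms per FCC cell, a³ = Z·M/(N_A·ρ) = 4 × 192.2 / (6.022 × 10²³ × 22.60 g/cm³) = 5.649 × 10^-23 cm³.
a = (5.649 × 10^-23)^(1/3) = 3.837 × 10^-8 cm = 0.384 nm.

0.384 nm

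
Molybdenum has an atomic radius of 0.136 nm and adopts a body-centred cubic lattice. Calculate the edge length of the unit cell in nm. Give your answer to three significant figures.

In a BCC lattice, atoms touch along the body diagonal, so √3·a = 4r.
a = 4r/√3 = 4 × 0.136 / 1.7321 = 0.314 nm.

0.314 nm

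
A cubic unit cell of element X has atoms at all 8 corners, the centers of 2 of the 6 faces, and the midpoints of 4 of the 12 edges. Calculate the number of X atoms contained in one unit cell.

3

Corner atoms are shared by 8 cells (1/8 each), face atoms by 2 (1/2 each), edge atoms by 4 (1/4 each).
Net atoms = 8 × 1/8 + 2 × 1/2 + 4 × 1/4 = 1 + 1 + 1 = 3.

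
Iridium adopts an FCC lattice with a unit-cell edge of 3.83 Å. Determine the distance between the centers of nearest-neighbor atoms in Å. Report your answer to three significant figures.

In an FCC structure, atoms touch along the face diagonal, so √2·a = 4r; the nearest-neighbor distance equals 2r = 0.7071·a.
d = 0.7071 × 3.83 = 2.71 Å.

2.71 Å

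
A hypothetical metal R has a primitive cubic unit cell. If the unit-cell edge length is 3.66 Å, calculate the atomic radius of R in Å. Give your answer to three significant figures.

1.83 Å

In a simple cubic lattice, atoms touch along the cell edge, so a = 2r.
r = a/2 = 3.66/2 = 1.83 Å.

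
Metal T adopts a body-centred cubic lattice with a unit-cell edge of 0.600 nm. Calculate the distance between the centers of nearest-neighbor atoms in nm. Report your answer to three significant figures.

In a BCC structure, atoms touch along the body diagonal, so √3·a = 4r; the nearest-neighbor distance equals 2r = 0.8660·a.
d = 0.8660 × 0.600 = 0.520 nm.

0.520 nm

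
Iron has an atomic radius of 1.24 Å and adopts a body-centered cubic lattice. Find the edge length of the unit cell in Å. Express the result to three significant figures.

In a BCC lattice, atoms touch along the body diagonal, so √3·a = 4r.
a = 4r/√3 = 4 × 1.24 / 1.7321 = 2.86 Å.

2.86 Å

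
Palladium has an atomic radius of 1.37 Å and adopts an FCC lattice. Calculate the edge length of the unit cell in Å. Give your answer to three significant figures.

In an FCC lattice, atoms touch along the face diagonal, so √2·a = 4r.
a = 4r/√2 = 4 × 1.37 / 1.4142 = 3.87 Å.

3.87 Å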